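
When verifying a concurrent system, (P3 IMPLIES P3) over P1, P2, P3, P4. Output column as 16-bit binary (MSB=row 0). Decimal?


Formula: (P3 IMPLIES P3) over P1, P2, P3, P4 (16 rows)
Evaluate each row (bits = P1,P2,P3,P4, MSB first):
  row 0 [0000]: (0 IMPLIES 0) -> 1
  row 1 [0001]: (0 IMPLIES 0) -> 1
  row 2 [0010]: (1 IMPLIES 1) -> 1
  row 3 [0011]: (1 IMPLIES 1) -> 1
  row 4 [0100]: (0 IMPLIES 0) -> 1
  row 5 [0101]: (0 IMPLIES 0) -> 1
  row 6 [0110]: (1 IMPLIES 1) -> 1
  row 7 [0111]: (1 IMPLIES 1) -> 1
  row 8 [1000]: (0 IMPLIES 0) -> 1
  row 9 [1001]: (0 IMPLIES 0) -> 1
  row 10 [1010]: (1 IMPLIES 1) -> 1
  row 11 [1011]: (1 IMPLIES 1) -> 1
  row 12 [1100]: (0 IMPLIES 0) -> 1
  row 13 [1101]: (0 IMPLIES 0) -> 1
  row 14 [1110]: (1 IMPLIES 1) -> 1
  row 15 [1111]: (1 IMPLIES 1) -> 1
Full result column, 4 rows per line (P1,P2 fixed per line; P3,P4 runs 00..11 left to right):
  rows 0-3 [P1,P2=00]: 1111  = hex F
  rows 4-7 [P1,P2=01]: 1111  = hex F
  rows 8-11 [P1,P2=10]: 1111  = hex F
  rows 12-15 [P1,P2=11]: 1111  = hex F
Output column (row 0 .. row 15) = 1111111111111111
Output column grouped in 4s = 1111 1111 1111 1111 = 0xFFFF
Convert to decimal digit by digit (value = value*16 + digit):
  F -> 15
  15*16 + 15 (F) = 255
  255*16 + 15 (F) = 4095
  4095*16 + 15 (F) = 65535
Decimal = 65535

65535


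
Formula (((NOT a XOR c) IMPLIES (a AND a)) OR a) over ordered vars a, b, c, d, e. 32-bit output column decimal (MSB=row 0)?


Formula: (((NOT a XOR c) IMPLIES (a AND a)) OR a) over a, b, c, d, e (32 rows)
Evaluate each row (bits = a,b,c,d,e, MSB first):
  row 0 [00000]: (((NOT 0 XOR 0) IMPLIES (0 AND 0)) OR 0) -> 0
  row 1 [00001]: (((NOT 0 XOR 0) IMPLIES (0 AND 0)) OR 0) -> 0
  row 2 [00010]: (((NOT 0 XOR 0) IMPLIES (0 AND 0)) OR 0) -> 0
  row 3 [00011]: (((NOT 0 XOR 0) IMPLIES (0 AND 0)) OR 0) -> 0
  row 4 [00100]: (((NOT 0 XOR 1) IMPLIES (0 AND 0)) OR 0) -> 1
  row 5 [00101]: (((NOT 0 XOR 1) IMPLIES (0 AND 0)) OR 0) -> 1
  row 6 [00110]: (((NOT 0 XOR 1) IMPLIES (0 AND 0)) OR 0) -> 1
  row 7 [00111]: (((NOT 0 XOR 1) IMPLIES (0 AND 0)) OR 0) -> 1
  row 8 [01000]: (((NOT 0 XOR 0) IMPLIES (0 AND 0)) OR 0) -> 0
  row 9 [01001]: (((NOT 0 XOR 0) IMPLIES (0 AND 0)) OR 0) -> 0
  row 10 [01010]: (((NOT 0 XOR 0) IMPLIES (0 AND 0)) OR 0) -> 0
  row 11 [01011]: (((NOT 0 XOR 0) IMPLIES (0 AND 0)) OR 0) -> 0
  row 12 [01100]: (((NOT 0 XOR 1) IMPLIES (0 AND 0)) OR 0) -> 1
  row 13 [01101]: (((NOT 0 XOR 1) IMPLIES (0 AND 0)) OR 0) -> 1
  row 14 [01110]: (((NOT 0 XOR 1) IMPLIES (0 AND 0)) OR 0) -> 1
  row 15 [01111]: (((NOT 0 XOR 1) IMPLIES (0 AND 0)) OR 0) -> 1
  row 16 [10000]: (((NOT 1 XOR 0) IMPLIES (1 AND 1)) OR 1) -> 1
  row 17 [10001]: (((NOT 1 XOR 0) IMPLIES (1 AND 1)) OR 1) -> 1
  row 18 [10010]: (((NOT 1 XOR 0) IMPLIES (1 AND 1)) OR 1) -> 1
  row 19 [10011]: (((NOT 1 XOR 0) IMPLIES (1 AND 1)) OR 1) -> 1
  row 20 [10100]: (((NOT 1 XOR 1) IMPLIES (1 AND 1)) OR 1) -> 1
  row 21 [10101]: (((NOT 1 XOR 1) IMPLIES (1 AND 1)) OR 1) -> 1
  row 22 [10110]: (((NOT 1 XOR 1) IMPLIES (1 AND 1)) OR 1) -> 1
  row 23 [10111]: (((NOT 1 XOR 1) IMPLIES (1 AND 1)) OR 1) -> 1
  row 24 [11000]: (((NOT 1 XOR 0) IMPLIES (1 AND 1)) OR 1) -> 1
  row 25 [11001]: (((NOT 1 XOR 0) IMPLIES (1 AND 1)) OR 1) -> 1
  row 26 [11010]: (((NOT 1 XOR 0) IMPLIES (1 AND 1)) OR 1) -> 1
  row 27 [11011]: (((NOT 1 XOR 0) IMPLIES (1 AND 1)) OR 1) -> 1
  row 28 [11100]: (((NOT 1 XOR 1) IMPLIES (1 AND 1)) OR 1) -> 1
  row 29 [11101]: (((NOT 1 XOR 1) IMPLIES (1 AND 1)) OR 1) -> 1
  row 30 [11110]: (((NOT 1 XOR 1) IMPLIES (1 AND 1)) OR 1) -> 1
  row 31 [11111]: (((NOT 1 XOR 1) IMPLIES (1 AND 1)) OR 1) -> 1
Full result column, 4 rows per line (a,b,c fixed per line; d,e runs 00..11 left to right):
  rows 0-3 [a,b,c=000]: 0000  = hex 0
  rows 4-7 [a,b,c=001]: 1111  = hex F
  rows 8-11 [a,b,c=010]: 0000  = hex 0
  rows 12-15 [a,b,c=011]: 1111  = hex F
  rows 16-19 [a,b,c=100]: 1111  = hex F
  rows 20-23 [a,b,c=101]: 1111  = hex F
  rows 24-27 [a,b,c=110]: 1111  = hex F
  rows 28-31 [a,b,c=111]: 1111  = hex F
Output column (row 0 .. row 31) = 00001111000011111111111111111111
Output column grouped in 4s = 0000 1111 0000 1111 1111 1111 1111 1111 = 0x0F0FFFFF
Convert to decimal digit by digit (value = value*16 + digit):
  0 -> 0
  0*16 + 15 (F) = 15
  15*16 + 0 = 240
  240*16 + 15 (F) = 3855
  3855*16 + 15 (F) = 61695
  61695*16 + 15 (F) = 987135
  987135*16 + 15 (F) = 15794175
  15794175*16 + 15 (F) = 252706815
Decimal = 252706815

252706815


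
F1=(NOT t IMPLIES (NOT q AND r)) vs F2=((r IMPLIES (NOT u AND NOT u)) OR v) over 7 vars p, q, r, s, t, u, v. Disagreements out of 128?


F1 = (NOT t IMPLIES (NOT q AND r))
F2 = ((r IMPLIES (NOT u AND NOT u)) OR v)
Evaluate both on each of 128 rows (bits = p,q,r,s,t,u,v):
  row 0 [0000000]: F1=0 F2=1 (differ) -> 1
  row 1 [0000001]: F1=0 F2=1 (differ) -> 1
  row 2 [0000010]: F1=0 F2=1 (differ) -> 1
  row 3 [0000011]: F1=0 F2=1 (differ) -> 1
  row 4 [0000100]: F1=1 F2=1 -> 0
  (every remaining row is evaluated the same way; all 128 results are listed next)
Full result column, 8 rows per line (p,q,r,s fixed per line; t,u,v runs 000..111 left to right):
  rows 0-7 [p,q,r,s=0000]: 11110000  (ones: 4)
  rows 8-15 [p,q,r,s=0001]: 11110000  (ones: 4)
  rows 16-23 [p,q,r,s=0010]: 00100010  (ones: 2)
  rows 24-31 [p,q,r,s=0011]: 00100010  (ones: 2)
  rows 32-39 [p,q,r,s=0100]: 11110000  (ones: 4)
  rows 40-47 [p,q,r,s=0101]: 11110000  (ones: 4)
  rows 48-55 [p,q,r,s=0110]: 11010010  (ones: 4)
  rows 56-63 [p,q,r,s=0111]: 11010010  (ones: 4)
  rows 64-71 [p,q,r,s=1000]: 11110000  (ones: 4)
  rows 72-79 [p,q,r,s=1001]: 11110000  (ones: 4)
  rows 80-87 [p,q,r,s=1010]: 00100010  (ones: 2)
  rows 88-95 [p,q,r,s=1011]: 00100010  (ones: 2)
  rows 96-103 [p,q,r,s=1100]: 11110000  (ones: 4)
  rows 104-111 [p,q,r,s=1101]: 11110000  (ones: 4)
  rows 112-119 [p,q,r,s=1110]: 11010010  (ones: 4)
  rows 120-127 [p,q,r,s=1111]: 11010010  (ones: 4)
Disagreements = 4+4+2+2+4+4+4+4+4+4+2+2+4+4+4+4 = 56

56


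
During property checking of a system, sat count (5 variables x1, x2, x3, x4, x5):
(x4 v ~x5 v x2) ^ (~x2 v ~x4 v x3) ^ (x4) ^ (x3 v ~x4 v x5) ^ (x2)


CNF with 5 clauses over 5 vars (32 assignments).
An assignment satisfies CNF iff every clause has >=1 true literal.
Check each row (bits = x1,x2,x3,x4,x5; clause T/F shown):
  row 0 [00000]: clauses=TTFTF -> 0
  row 1 [00001]: clauses=FTFTF -> 0
  row 2 [00010]: clauses=TTTFF -> 0
  row 3 [00011]: clauses=TTTTF -> 0
  row 4 [00100]: clauses=TTFTF -> 0
  row 5 [00101]: clauses=FTFTF -> 0
  row 6 [00110]: clauses=TTTTF -> 0
  row 7 [00111]: clauses=TTTTF -> 0
  row 8 [01000]: clauses=TTFTT -> 0
  row 9 [01001]: clauses=TTFTT -> 0
  row 10 [01010]: clauses=TFTFT -> 0
  row 11 [01011]: clauses=TFTTT -> 0
  row 12 [01100]: clauses=TTFTT -> 0
  row 13 [01101]: clauses=TTFTT -> 0
  row 14 [01110]: clauses=TTTTT -> 1
  row 15 [01111]: clauses=TTTTT -> 1
  row 16 [10000]: clauses=TTFTF -> 0
  row 17 [10001]: clauses=FTFTF -> 0
  row 18 [10010]: clauses=TTTFF -> 0
  row 19 [10011]: clauses=TTTTF -> 0
  row 20 [10100]: clauses=TTFTF -> 0
  row 21 [10101]: clauses=FTFTF -> 0
  row 22 [10110]: clauses=TTTTF -> 0
  row 23 [10111]: clauses=TTTTF -> 0
  row 24 [11000]: clauses=TTFTT -> 0
  row 25 [11001]: clauses=TTFTT -> 0
  row 26 [11010]: clauses=TFTFT -> 0
  row 27 [11011]: clauses=TFTTT -> 0
  row 28 [11100]: clauses=TTFTT -> 0
  row 29 [11101]: clauses=TTFTT -> 0
  row 30 [11110]: clauses=TTTTT -> 1
  row 31 [11111]: clauses=TTTTT -> 1
Full result column, 8 rows per line (x1,x2 fixed per line; x3,x4,x5 runs 000..111 left to right):
  rows 0-7 [x1,x2=00]: 00000000  (ones: 0)
  rows 8-15 [x1,x2=01]: 00000011  (ones: 2)
  rows 16-23 [x1,x2=10]: 00000000  (ones: 0)
  rows 24-31 [x1,x2=11]: 00000011  (ones: 2)
Satisfying assignments = 0+2+0+2 = 4

4


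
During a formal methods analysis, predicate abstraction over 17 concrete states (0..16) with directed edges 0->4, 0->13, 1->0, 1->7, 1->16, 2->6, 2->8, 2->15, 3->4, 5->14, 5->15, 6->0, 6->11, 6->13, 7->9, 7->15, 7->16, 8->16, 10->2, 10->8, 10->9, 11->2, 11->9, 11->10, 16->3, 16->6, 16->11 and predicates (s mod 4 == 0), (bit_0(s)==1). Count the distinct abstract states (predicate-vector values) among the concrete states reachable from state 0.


BFS from 0:
Concrete reachable: {0, 4, 13}
Abstract via predicates (s mod 4 == 0), (bit_0(s)==1):
  (0,1) <- {13}
  (1,0) <- {0, 4}
Distinct abstract states = 2

2


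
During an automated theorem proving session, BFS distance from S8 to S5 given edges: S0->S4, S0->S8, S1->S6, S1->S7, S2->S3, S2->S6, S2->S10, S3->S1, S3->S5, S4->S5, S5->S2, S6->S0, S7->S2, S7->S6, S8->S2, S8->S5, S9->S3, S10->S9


BFS layer-by-layer from S8:
  dist 0: {S8}
  dist 1: {S2, S5}
  -> S5 reached at distance 1
Shortest path length = 1

1


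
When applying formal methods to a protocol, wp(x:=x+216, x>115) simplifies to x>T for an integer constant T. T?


Formula: wp(x:=E, P) = P[E/x] (substitute E for x in postcondition)
Step 1: Postcondition: x>115
Step 2: Substitute x+216 for x: x+216>115
Step 3: Solve for x: x > 115-216 = -101

-101


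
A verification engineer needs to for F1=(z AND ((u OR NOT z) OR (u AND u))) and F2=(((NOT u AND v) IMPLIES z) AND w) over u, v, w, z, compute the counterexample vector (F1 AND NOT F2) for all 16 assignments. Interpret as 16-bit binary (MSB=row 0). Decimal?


F1 = (z AND ((u OR NOT z) OR (u AND u)))
F2 = (((NOT u AND v) IMPLIES z) AND w)
Counterexample to F1=>F2 is where F1=1 and F2=0.
Evaluate each row (bits = u,v,w,z, MSB first):
  row 0 [0000]: F1=0 F2=0 -> F1&~F2 -> 0
  row 1 [0001]: F1=0 F2=0 -> F1&~F2 -> 0
  row 2 [0010]: F1=0 F2=1 -> F1&~F2 -> 0
  row 3 [0011]: F1=0 F2=1 -> F1&~F2 -> 0
  row 4 [0100]: F1=0 F2=0 -> F1&~F2 -> 0
  row 5 [0101]: F1=0 F2=0 -> F1&~F2 -> 0
  row 6 [0110]: F1=0 F2=0 -> F1&~F2 -> 0
  row 7 [0111]: F1=0 F2=1 -> F1&~F2 -> 0
  row 8 [1000]: F1=0 F2=0 -> F1&~F2 -> 0
  row 9 [1001]: F1=1 F2=0 -> F1&~F2 -> 1
  row 10 [1010]: F1=0 F2=1 -> F1&~F2 -> 0
  row 11 [1011]: F1=1 F2=1 -> F1&~F2 -> 0
  row 12 [1100]: F1=0 F2=0 -> F1&~F2 -> 0
  row 13 [1101]: F1=1 F2=0 -> F1&~F2 -> 1
  row 14 [1110]: F1=0 F2=1 -> F1&~F2 -> 0
  row 15 [1111]: F1=1 F2=1 -> F1&~F2 -> 0
Full result column, 4 rows per line (u,v fixed per line; w,z runs 00..11 left to right):
  rows 0-3 [u,v=00]: 0000  = hex 0
  rows 4-7 [u,v=01]: 0000  = hex 0
  rows 8-11 [u,v=10]: 0100  = hex 4
  rows 12-15 [u,v=11]: 0100  = hex 4
Counterexample vector (row 0 .. row 15) = 0000000001000100
Output column grouped in 4s = 0000 0000 0100 0100 = 0x0044
Convert to decimal digit by digit (value = value*16 + digit):
  0 -> 0
  0*16 + 0 = 0
  0*16 + 4 = 4
  4*16 + 4 = 68
Decimal = 68

68


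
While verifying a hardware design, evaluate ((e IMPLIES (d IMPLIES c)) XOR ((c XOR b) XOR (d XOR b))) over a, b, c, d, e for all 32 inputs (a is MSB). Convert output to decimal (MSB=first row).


Formula: ((e IMPLIES (d IMPLIES c)) XOR ((c XOR b) XOR (d XOR b))) over a, b, c, d, e (32 rows)
Evaluate each row (bits = a,b,c,d,e, MSB first):
  row 0 [00000]: ((0 IMPLIES (0 IMPLIES 0)) XOR ((0 XOR 0) XOR (0 XOR 0))) -> 1
  row 1 [00001]: ((1 IMPLIES (0 IMPLIES 0)) XOR ((0 XOR 0) XOR (0 XOR 0))) -> 1
  row 2 [00010]: ((0 IMPLIES (1 IMPLIES 0)) XOR ((0 XOR 0) XOR (1 XOR 0))) -> 0
  row 3 [00011]: ((1 IMPLIES (1 IMPLIES 0)) XOR ((0 XOR 0) XOR (1 XOR 0))) -> 1
  row 4 [00100]: ((0 IMPLIES (0 IMPLIES 1)) XOR ((1 XOR 0) XOR (0 XOR 0))) -> 0
  row 5 [00101]: ((1 IMPLIES (0 IMPLIES 1)) XOR ((1 XOR 0) XOR (0 XOR 0))) -> 0
  row 6 [00110]: ((0 IMPLIES (1 IMPLIES 1)) XOR ((1 XOR 0) XOR (1 XOR 0))) -> 1
  row 7 [00111]: ((1 IMPLIES (1 IMPLIES 1)) XOR ((1 XOR 0) XOR (1 XOR 0))) -> 1
  row 8 [01000]: ((0 IMPLIES (0 IMPLIES 0)) XOR ((0 XOR 1) XOR (0 XOR 1))) -> 1
  row 9 [01001]: ((1 IMPLIES (0 IMPLIES 0)) XOR ((0 XOR 1) XOR (0 XOR 1))) -> 1
  row 10 [01010]: ((0 IMPLIES (1 IMPLIES 0)) XOR ((0 XOR 1) XOR (1 XOR 1))) -> 0
  row 11 [01011]: ((1 IMPLIES (1 IMPLIES 0)) XOR ((0 XOR 1) XOR (1 XOR 1))) -> 1
  row 12 [01100]: ((0 IMPLIES (0 IMPLIES 1)) XOR ((1 XOR 1) XOR (0 XOR 1))) -> 0
  row 13 [01101]: ((1 IMPLIES (0 IMPLIES 1)) XOR ((1 XOR 1) XOR (0 XOR 1))) -> 0
  row 14 [01110]: ((0 IMPLIES (1 IMPLIES 1)) XOR ((1 XOR 1) XOR (1 XOR 1))) -> 1
  row 15 [01111]: ((1 IMPLIES (1 IMPLIES 1)) XOR ((1 XOR 1) XOR (1 XOR 1))) -> 1
  row 16 [10000]: ((0 IMPLIES (0 IMPLIES 0)) XOR ((0 XOR 0) XOR (0 XOR 0))) -> 1
  row 17 [10001]: ((1 IMPLIES (0 IMPLIES 0)) XOR ((0 XOR 0) XOR (0 XOR 0))) -> 1
  row 18 [10010]: ((0 IMPLIES (1 IMPLIES 0)) XOR ((0 XOR 0) XOR (1 XOR 0))) -> 0
  row 19 [10011]: ((1 IMPLIES (1 IMPLIES 0)) XOR ((0 XOR 0) XOR (1 XOR 0))) -> 1
  row 20 [10100]: ((0 IMPLIES (0 IMPLIES 1)) XOR ((1 XOR 0) XOR (0 XOR 0))) -> 0
  row 21 [10101]: ((1 IMPLIES (0 IMPLIES 1)) XOR ((1 XOR 0) XOR (0 XOR 0))) -> 0
  row 22 [10110]: ((0 IMPLIES (1 IMPLIES 1)) XOR ((1 XOR 0) XOR (1 XOR 0))) -> 1
  row 23 [10111]: ((1 IMPLIES (1 IMPLIES 1)) XOR ((1 XOR 0) XOR (1 XOR 0))) -> 1
  row 24 [11000]: ((0 IMPLIES (0 IMPLIES 0)) XOR ((0 XOR 1) XOR (0 XOR 1))) -> 1
  row 25 [11001]: ((1 IMPLIES (0 IMPLIES 0)) XOR ((0 XOR 1) XOR (0 XOR 1))) -> 1
  row 26 [11010]: ((0 IMPLIES (1 IMPLIES 0)) XOR ((0 XOR 1) XOR (1 XOR 1))) -> 0
  row 27 [11011]: ((1 IMPLIES (1 IMPLIES 0)) XOR ((0 XOR 1) XOR (1 XOR 1))) -> 1
  row 28 [11100]: ((0 IMPLIES (0 IMPLIES 1)) XOR ((1 XOR 1) XOR (0 XOR 1))) -> 0
  row 29 [11101]: ((1 IMPLIES (0 IMPLIES 1)) XOR ((1 XOR 1) XOR (0 XOR 1))) -> 0
  row 30 [11110]: ((0 IMPLIES (1 IMPLIES 1)) XOR ((1 XOR 1) XOR (1 XOR 1))) -> 1
  row 31 [11111]: ((1 IMPLIES (1 IMPLIES 1)) XOR ((1 XOR 1) XOR (1 XOR 1))) -> 1
Full result column, 4 rows per line (a,b,c fixed per line; d,e runs 00..11 left to right):
  rows 0-3 [a,b,c=000]: 1101  = hex D
  rows 4-7 [a,b,c=001]: 0011  = hex 3
  rows 8-11 [a,b,c=010]: 1101  = hex D
  rows 12-15 [a,b,c=011]: 0011  = hex 3
  rows 16-19 [a,b,c=100]: 1101  = hex D
  rows 20-23 [a,b,c=101]: 0011  = hex 3
  rows 24-27 [a,b,c=110]: 1101  = hex D
  rows 28-31 [a,b,c=111]: 0011  = hex 3
Output column (row 0 .. row 31) = 11010011110100111101001111010011
Output column grouped in 4s = 1101 0011 1101 0011 1101 0011 1101 0011 = 0xD3D3D3D3
Convert to decimal digit by digit (value = value*16 + digit):
  D -> 13
  13*16 + 3 = 211
  211*16 + 13 (D) = 3389
  3389*16 + 3 = 54227
  54227*16 + 13 (D) = 867645
  867645*16 + 3 = 13882323
  13882323*16 + 13 (D) = 222117181
  222117181*16 + 3 = 3553874899
Decimal = 3553874899

3553874899


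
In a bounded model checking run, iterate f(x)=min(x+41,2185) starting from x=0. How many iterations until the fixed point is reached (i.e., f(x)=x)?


Step 1: x=0, cap=2185, increment=41
Step 2: x grows by 41 each step until capped at 2185; fixed point is x=2185
Step 3: iterations = ceil(2185/41) = 54

54


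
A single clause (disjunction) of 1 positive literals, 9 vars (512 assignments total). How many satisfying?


Step 1: Total=2^9=512
Step 2: Unsat when all 1 false: 2^8=256
Step 3: Sat=512-256=256

256


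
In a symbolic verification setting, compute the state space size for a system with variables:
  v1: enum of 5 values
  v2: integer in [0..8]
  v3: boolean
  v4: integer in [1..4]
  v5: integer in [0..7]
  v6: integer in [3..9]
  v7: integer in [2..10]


State space = product of domain sizes of all variables.
Domain sizes:
  v1 (enum of 5 values): 5
  v2 (integer in [0..8]): 9
  v3 (boolean): 2
  v4 (integer in [1..4]): 4
  v5 (integer in [0..7]): 8
  v6 (integer in [3..9]): 7
  v7 (integer in [2..10]): 9
Product = 5 * 9 * 2 * 4 * 8 * 7 * 9 = 181440

181440


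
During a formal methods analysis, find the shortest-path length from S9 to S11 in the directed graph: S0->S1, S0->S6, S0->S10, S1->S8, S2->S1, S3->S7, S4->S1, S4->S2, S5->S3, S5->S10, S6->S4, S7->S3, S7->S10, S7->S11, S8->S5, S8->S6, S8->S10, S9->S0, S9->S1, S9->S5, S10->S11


BFS layer-by-layer from S9:
  dist 0: {S9}
  dist 1: {S0, S1, S5}
  dist 2: {S3, S6, S8, S10}
  dist 3: {S4, S7, S11}
  -> S11 reached at distance 3
Shortest path length = 3

3


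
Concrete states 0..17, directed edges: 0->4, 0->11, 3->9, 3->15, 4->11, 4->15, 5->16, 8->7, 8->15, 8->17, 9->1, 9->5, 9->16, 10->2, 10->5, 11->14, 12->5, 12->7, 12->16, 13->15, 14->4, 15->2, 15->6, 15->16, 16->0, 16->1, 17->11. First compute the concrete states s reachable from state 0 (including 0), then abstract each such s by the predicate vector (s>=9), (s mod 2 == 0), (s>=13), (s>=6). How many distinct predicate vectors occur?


BFS from 0:
Concrete reachable: {0, 1, 2, 4, 6, 11, 14, 15, 16}
Abstract via predicates (s>=9), (s mod 2 == 0), (s>=13), (s>=6):
  (0,0,0,0) <- {1}
  (0,1,0,0) <- {0, 2, 4}
  (0,1,0,1) <- {6}
  (1,0,0,1) <- {11}
  (1,0,1,1) <- {15}
  (1,1,1,1) <- {14, 16}
Distinct abstract states = 6

6


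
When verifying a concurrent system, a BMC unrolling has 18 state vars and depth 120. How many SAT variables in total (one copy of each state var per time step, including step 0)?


BMC unrolls to depth k, creating one copy of each state var for steps 0..k.
Step count = 120 + 1 = 121 (steps 0 through 120)
Vars per step = 18
Total = 18 * 121 = 2178

2178


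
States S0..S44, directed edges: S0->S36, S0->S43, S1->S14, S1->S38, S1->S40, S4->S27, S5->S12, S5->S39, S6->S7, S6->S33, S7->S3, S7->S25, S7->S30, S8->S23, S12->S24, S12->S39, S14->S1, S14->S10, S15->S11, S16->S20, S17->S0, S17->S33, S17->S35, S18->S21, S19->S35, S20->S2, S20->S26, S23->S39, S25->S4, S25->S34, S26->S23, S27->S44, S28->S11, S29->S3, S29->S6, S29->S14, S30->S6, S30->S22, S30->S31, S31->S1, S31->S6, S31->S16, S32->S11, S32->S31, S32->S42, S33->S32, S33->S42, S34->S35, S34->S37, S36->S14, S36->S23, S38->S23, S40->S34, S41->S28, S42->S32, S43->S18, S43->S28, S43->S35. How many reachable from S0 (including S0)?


BFS from S0:
  layer 0: {S0}
  layer 1: {S36, S43}
  layer 2: {S14, S18, S23, S28, S35}
  layer 3: {S1, S10, S11, S21, S39}
  layer 4: {S38, S40}
  layer 5: {S34}
  layer 6: {S37}
Reachable set: {S0, S1, S10, S11, S14, S18, S21, S23, S28, S34, S35, S36, S37, S38, S39, S40, S43}
Count = 17

17


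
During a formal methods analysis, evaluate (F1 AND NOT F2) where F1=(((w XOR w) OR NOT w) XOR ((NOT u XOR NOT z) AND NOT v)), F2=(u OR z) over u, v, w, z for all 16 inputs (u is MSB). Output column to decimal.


F1 = (((w XOR w) OR NOT w) XOR ((NOT u XOR NOT z) AND NOT v))
F2 = (u OR z)
Counterexample to F1=>F2 is where F1=1 and F2=0.
Evaluate each row (bits = u,v,w,z, MSB first):
  row 0 [0000]: F1=1 F2=0 -> F1&~F2 -> 1
  row 1 [0001]: F1=0 F2=1 -> F1&~F2 -> 0
  row 2 [0010]: F1=0 F2=0 -> F1&~F2 -> 0
  row 3 [0011]: F1=1 F2=1 -> F1&~F2 -> 0
  row 4 [0100]: F1=1 F2=0 -> F1&~F2 -> 1
  row 5 [0101]: F1=1 F2=1 -> F1&~F2 -> 0
  row 6 [0110]: F1=0 F2=0 -> F1&~F2 -> 0
  row 7 [0111]: F1=0 F2=1 -> F1&~F2 -> 0
  row 8 [1000]: F1=0 F2=1 -> F1&~F2 -> 0
  row 9 [1001]: F1=1 F2=1 -> F1&~F2 -> 0
  row 10 [1010]: F1=1 F2=1 -> F1&~F2 -> 0
  row 11 [1011]: F1=0 F2=1 -> F1&~F2 -> 0
  row 12 [1100]: F1=1 F2=1 -> F1&~F2 -> 0
  row 13 [1101]: F1=1 F2=1 -> F1&~F2 -> 0
  row 14 [1110]: F1=0 F2=1 -> F1&~F2 -> 0
  row 15 [1111]: F1=0 F2=1 -> F1&~F2 -> 0
Full result column, 4 rows per line (u,v fixed per line; w,z runs 00..11 left to right):
  rows 0-3 [u,v=00]: 1000  = hex 8
  rows 4-7 [u,v=01]: 1000  = hex 8
  rows 8-11 [u,v=10]: 0000  = hex 0
  rows 12-15 [u,v=11]: 0000  = hex 0
Counterexample vector (row 0 .. row 15) = 1000100000000000
Output column grouped in 4s = 1000 1000 0000 0000 = 0x8800
Convert to decimal digit by digit (value = value*16 + digit):
  8 -> 8
  8*16 + 8 = 136
  136*16 + 0 = 2176
  2176*16 + 0 = 34816
Decimal = 34816

34816


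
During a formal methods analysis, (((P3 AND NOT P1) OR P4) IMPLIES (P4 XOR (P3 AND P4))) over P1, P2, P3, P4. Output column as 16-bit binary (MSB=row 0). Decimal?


Formula: (((P3 AND NOT P1) OR P4) IMPLIES (P4 XOR (P3 AND P4))) over P1, P2, P3, P4 (16 rows)
Evaluate each row (bits = P1,P2,P3,P4, MSB first):
  row 0 [0000]: (((0 AND NOT 0) OR 0) IMPLIES (0 XOR (0 AND 0))) -> 1
  row 1 [0001]: (((0 AND NOT 0) OR 1) IMPLIES (1 XOR (0 AND 1))) -> 1
  row 2 [0010]: (((1 AND NOT 0) OR 0) IMPLIES (0 XOR (1 AND 0))) -> 0
  row 3 [0011]: (((1 AND NOT 0) OR 1) IMPLIES (1 XOR (1 AND 1))) -> 0
  row 4 [0100]: (((0 AND NOT 0) OR 0) IMPLIES (0 XOR (0 AND 0))) -> 1
  row 5 [0101]: (((0 AND NOT 0) OR 1) IMPLIES (1 XOR (0 AND 1))) -> 1
  row 6 [0110]: (((1 AND NOT 0) OR 0) IMPLIES (0 XOR (1 AND 0))) -> 0
  row 7 [0111]: (((1 AND NOT 0) OR 1) IMPLIES (1 XOR (1 AND 1))) -> 0
  row 8 [1000]: (((0 AND NOT 1) OR 0) IMPLIES (0 XOR (0 AND 0))) -> 1
  row 9 [1001]: (((0 AND NOT 1) OR 1) IMPLIES (1 XOR (0 AND 1))) -> 1
  row 10 [1010]: (((1 AND NOT 1) OR 0) IMPLIES (0 XOR (1 AND 0))) -> 1
  row 11 [1011]: (((1 AND NOT 1) OR 1) IMPLIES (1 XOR (1 AND 1))) -> 0
  row 12 [1100]: (((0 AND NOT 1) OR 0) IMPLIES (0 XOR (0 AND 0))) -> 1
  row 13 [1101]: (((0 AND NOT 1) OR 1) IMPLIES (1 XOR (0 AND 1))) -> 1
  row 14 [1110]: (((1 AND NOT 1) OR 0) IMPLIES (0 XOR (1 AND 0))) -> 1
  row 15 [1111]: (((1 AND NOT 1) OR 1) IMPLIES (1 XOR (1 AND 1))) -> 0
Full result column, 4 rows per line (P1,P2 fixed per line; P3,P4 runs 00..11 left to right):
  rows 0-3 [P1,P2=00]: 1100  = hex C
  rows 4-7 [P1,P2=01]: 1100  = hex C
  rows 8-11 [P1,P2=10]: 1110  = hex E
  rows 12-15 [P1,P2=11]: 1110  = hex E
Output column (row 0 .. row 15) = 1100110011101110
Output column grouped in 4s = 1100 1100 1110 1110 = 0xCCEE
Convert to decimal digit by digit (value = value*16 + digit):
  C -> 12
  12*16 + 12 (C) = 204
  204*16 + 14 (E) = 3278
  3278*16 + 14 (E) = 52462
Decimal = 52462

52462


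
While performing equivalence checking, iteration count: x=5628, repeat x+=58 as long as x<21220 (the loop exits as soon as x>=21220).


Step 1: x goes from 5628 toward 21220 by 58; the body runs while x<21220, so iterations = ceil((bound-start)/step)
Step 2: Distance=15592
Step 3: ceil(15592/58)=269

269


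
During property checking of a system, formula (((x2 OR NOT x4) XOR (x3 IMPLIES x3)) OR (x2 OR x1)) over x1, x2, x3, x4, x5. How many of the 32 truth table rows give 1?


Formula: (((x2 OR NOT x4) XOR (x3 IMPLIES x3)) OR (x2 OR x1)) over 5 vars (32 rows)
Evaluate each row (x1, x2, x3, x4, x5 as bits, MSB first):
  row 0 [00000]: (((0 OR NOT 0) XOR (0 IMPLIES 0)) OR (0 OR 0)) -> 0
  row 1 [00001]: (((0 OR NOT 0) XOR (0 IMPLIES 0)) OR (0 OR 0)) -> 0
  row 2 [00010]: (((0 OR NOT 1) XOR (0 IMPLIES 0)) OR (0 OR 0)) -> 1
  row 3 [00011]: (((0 OR NOT 1) XOR (0 IMPLIES 0)) OR (0 OR 0)) -> 1
  row 4 [00100]: (((0 OR NOT 0) XOR (1 IMPLIES 1)) OR (0 OR 0)) -> 0
  row 5 [00101]: (((0 OR NOT 0) XOR (1 IMPLIES 1)) OR (0 OR 0)) -> 0
  row 6 [00110]: (((0 OR NOT 1) XOR (1 IMPLIES 1)) OR (0 OR 0)) -> 1
  row 7 [00111]: (((0 OR NOT 1) XOR (1 IMPLIES 1)) OR (0 OR 0)) -> 1
  row 8 [01000]: (((1 OR NOT 0) XOR (0 IMPLIES 0)) OR (1 OR 0)) -> 1
  row 9 [01001]: (((1 OR NOT 0) XOR (0 IMPLIES 0)) OR (1 OR 0)) -> 1
  row 10 [01010]: (((1 OR NOT 1) XOR (0 IMPLIES 0)) OR (1 OR 0)) -> 1
  row 11 [01011]: (((1 OR NOT 1) XOR (0 IMPLIES 0)) OR (1 OR 0)) -> 1
  row 12 [01100]: (((1 OR NOT 0) XOR (1 IMPLIES 1)) OR (1 OR 0)) -> 1
  row 13 [01101]: (((1 OR NOT 0) XOR (1 IMPLIES 1)) OR (1 OR 0)) -> 1
  row 14 [01110]: (((1 OR NOT 1) XOR (1 IMPLIES 1)) OR (1 OR 0)) -> 1
  row 15 [01111]: (((1 OR NOT 1) XOR (1 IMPLIES 1)) OR (1 OR 0)) -> 1
  row 16 [10000]: (((0 OR NOT 0) XOR (0 IMPLIES 0)) OR (0 OR 1)) -> 1
  row 17 [10001]: (((0 OR NOT 0) XOR (0 IMPLIES 0)) OR (0 OR 1)) -> 1
  row 18 [10010]: (((0 OR NOT 1) XOR (0 IMPLIES 0)) OR (0 OR 1)) -> 1
  row 19 [10011]: (((0 OR NOT 1) XOR (0 IMPLIES 0)) OR (0 OR 1)) -> 1
  row 20 [10100]: (((0 OR NOT 0) XOR (1 IMPLIES 1)) OR (0 OR 1)) -> 1
  row 21 [10101]: (((0 OR NOT 0) XOR (1 IMPLIES 1)) OR (0 OR 1)) -> 1
  row 22 [10110]: (((0 OR NOT 1) XOR (1 IMPLIES 1)) OR (0 OR 1)) -> 1
  row 23 [10111]: (((0 OR NOT 1) XOR (1 IMPLIES 1)) OR (0 OR 1)) -> 1
  row 24 [11000]: (((1 OR NOT 0) XOR (0 IMPLIES 0)) OR (1 OR 1)) -> 1
  row 25 [11001]: (((1 OR NOT 0) XOR (0 IMPLIES 0)) OR (1 OR 1)) -> 1
  row 26 [11010]: (((1 OR NOT 1) XOR (0 IMPLIES 0)) OR (1 OR 1)) -> 1
  row 27 [11011]: (((1 OR NOT 1) XOR (0 IMPLIES 0)) OR (1 OR 1)) -> 1
  row 28 [11100]: (((1 OR NOT 0) XOR (1 IMPLIES 1)) OR (1 OR 1)) -> 1
  row 29 [11101]: (((1 OR NOT 0) XOR (1 IMPLIES 1)) OR (1 OR 1)) -> 1
  row 30 [11110]: (((1 OR NOT 1) XOR (1 IMPLIES 1)) OR (1 OR 1)) -> 1
  row 31 [11111]: (((1 OR NOT 1) XOR (1 IMPLIES 1)) OR (1 OR 1)) -> 1
Full result column, 8 rows per line (x1,x2 fixed per line; x3,x4,x5 runs 000..111 left to right):
  rows 0-7 [x1,x2=00]: 00110011  (ones: 4)
  rows 8-15 [x1,x2=01]: 11111111  (ones: 8)
  rows 16-23 [x1,x2=10]: 11111111  (ones: 8)
  rows 24-31 [x1,x2=11]: 11111111  (ones: 8)
Count of 1-rows = 4+8+8+8 = 28

28


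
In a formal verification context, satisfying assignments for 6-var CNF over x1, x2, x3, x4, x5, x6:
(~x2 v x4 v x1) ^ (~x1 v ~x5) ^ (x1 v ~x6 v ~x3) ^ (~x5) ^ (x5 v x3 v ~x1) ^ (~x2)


CNF with 6 clauses over 6 vars (64 assignments).
An assignment satisfies CNF iff every clause has >=1 true literal.
Check each row (bits = x1,x2,x3,x4,x5,x6; clause T/F shown):
  row 0 [000000]: clauses=TTTTTT -> 1
  row 1 [000001]: clauses=TTTTTT -> 1
  row 2 [000010]: clauses=TTTFTT -> 0
  row 3 [000011]: clauses=TTTFTT -> 0
  row 4 [000100]: clauses=TTTTTT -> 1
  (every remaining row is evaluated the same way; all 64 results are listed next)
Full result column, 8 rows per line (x1,x2,x3 fixed per line; x4,x5,x6 runs 000..111 left to right):
  rows 0-7 [x1,x2,x3=000]: 11001100  (ones: 4)
  rows 8-15 [x1,x2,x3=001]: 10001000  (ones: 2)
  rows 16-23 [x1,x2,x3=010]: 00000000  (ones: 0)
  rows 24-31 [x1,x2,x3=011]: 00000000  (ones: 0)
  rows 32-39 [x1,x2,x3=100]: 00000000  (ones: 0)
  rows 40-47 [x1,x2,x3=101]: 11001100  (ones: 4)
  rows 48-55 [x1,x2,x3=110]: 00000000  (ones: 0)
  rows 56-63 [x1,x2,x3=111]: 00000000  (ones: 0)
Satisfying assignments = 4+2+0+0+0+4+0+0 = 10

10


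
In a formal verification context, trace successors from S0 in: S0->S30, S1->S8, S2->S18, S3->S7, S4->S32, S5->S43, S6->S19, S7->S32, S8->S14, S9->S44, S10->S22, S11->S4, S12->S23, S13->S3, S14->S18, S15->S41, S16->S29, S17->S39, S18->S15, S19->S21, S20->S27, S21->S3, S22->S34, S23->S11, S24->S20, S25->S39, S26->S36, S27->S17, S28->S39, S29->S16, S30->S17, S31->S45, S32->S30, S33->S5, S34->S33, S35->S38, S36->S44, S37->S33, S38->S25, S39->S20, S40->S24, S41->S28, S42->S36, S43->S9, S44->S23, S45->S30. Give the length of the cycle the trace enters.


Trace from S0 until a state repeats:
  S0 -> S30 -> S17 -> S39 -> S20 -> S27 -> S17
S17 first seen at step 2, revisited at step 6.
Cycle length = 6 - 2 = 4

4


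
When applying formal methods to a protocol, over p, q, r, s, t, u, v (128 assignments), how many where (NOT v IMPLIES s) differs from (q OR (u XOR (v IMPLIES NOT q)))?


F1 = (NOT v IMPLIES s)
F2 = (q OR (u XOR (v IMPLIES NOT q)))
Evaluate both on each of 128 rows (bits = p,q,r,s,t,u,v):
  row 0 [0000000]: F1=0 F2=1 (differ) -> 1
  row 1 [0000001]: F1=1 F2=1 -> 0
  row 2 [0000010]: F1=0 F2=0 -> 0
  row 3 [0000011]: F1=1 F2=0 (differ) -> 1
  row 4 [0000100]: F1=0 F2=1 (differ) -> 1
  (every remaining row is evaluated the same way; all 128 results are listed next)
Full result column, 8 rows per line (p,q,r,s fixed per line; t,u,v runs 000..111 left to right):
  rows 0-7 [p,q,r,s=0000]: 10011001  (ones: 4)
  rows 8-15 [p,q,r,s=0001]: 00110011  (ones: 4)
  rows 16-23 [p,q,r,s=0010]: 10011001  (ones: 4)
  rows 24-31 [p,q,r,s=0011]: 00110011  (ones: 4)
  rows 32-39 [p,q,r,s=0100]: 10101010  (ones: 4)
  rows 40-47 [p,q,r,s=0101]: 00000000  (ones: 0)
  rows 48-55 [p,q,r,s=0110]: 10101010  (ones: 4)
  rows 56-63 [p,q,r,s=0111]: 00000000  (ones: 0)
  rows 64-71 [p,q,r,s=1000]: 10011001  (ones: 4)
  rows 72-79 [p,q,r,s=1001]: 00110011  (ones: 4)
  rows 80-87 [p,q,r,s=1010]: 10011001  (ones: 4)
  rows 88-95 [p,q,r,s=1011]: 00110011  (ones: 4)
  rows 96-103 [p,q,r,s=1100]: 10101010  (ones: 4)
  rows 104-111 [p,q,r,s=1101]: 00000000  (ones: 0)
  rows 112-119 [p,q,r,s=1110]: 10101010  (ones: 4)
  rows 120-127 [p,q,r,s=1111]: 00000000  (ones: 0)
Disagreements = 4+4+4+4+4+0+4+0+4+4+4+4+4+0+4+0 = 48

48


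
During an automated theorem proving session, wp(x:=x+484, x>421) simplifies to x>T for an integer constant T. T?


Formula: wp(x:=E, P) = P[E/x] (substitute E for x in postcondition)
Step 1: Postcondition: x>421
Step 2: Substitute x+484 for x: x+484>421
Step 3: Solve for x: x > 421-484 = -63

-63


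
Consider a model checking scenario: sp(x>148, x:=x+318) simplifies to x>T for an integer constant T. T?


Formula: sp(P, x:=E) = exists old_x. (x = E[old_x/x]) AND P[old_x/x] (old_x is the value of x before the assignment; eliminate old_x by solving x = E[old_x/x] for old_x)
Step 1: Precondition P: x>148, i.e. old_x > 148
Step 2: Assignment gives x = old_x + 318, so old_x = x - 318
Step 3: Substitute into P: x - 318 > 148
Step 4: Simplify: x > 148+318 = 466

466


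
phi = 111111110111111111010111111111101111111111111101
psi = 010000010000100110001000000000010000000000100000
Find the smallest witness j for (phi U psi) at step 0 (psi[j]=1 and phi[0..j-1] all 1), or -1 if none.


(phi U psi) at 0: need smallest j with psi[j]=1 and phi[i]=1 for all i in [0,j).
Scan from step 0:
  step 0: phi=1, psi=0 -> continue
  step 1: psi=1 and phi held for [0,1) -> witness found
Witness step = 1

1


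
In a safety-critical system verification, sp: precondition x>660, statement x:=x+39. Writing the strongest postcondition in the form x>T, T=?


Formula: sp(P, x:=E) = exists old_x. (x = E[old_x/x]) AND P[old_x/x] (old_x is the value of x before the assignment; eliminate old_x by solving x = E[old_x/x] for old_x)
Step 1: Precondition P: x>660, i.e. old_x > 660
Step 2: Assignment gives x = old_x + 39, so old_x = x - 39
Step 3: Substitute into P: x - 39 > 660
Step 4: Simplify: x > 660+39 = 699

699


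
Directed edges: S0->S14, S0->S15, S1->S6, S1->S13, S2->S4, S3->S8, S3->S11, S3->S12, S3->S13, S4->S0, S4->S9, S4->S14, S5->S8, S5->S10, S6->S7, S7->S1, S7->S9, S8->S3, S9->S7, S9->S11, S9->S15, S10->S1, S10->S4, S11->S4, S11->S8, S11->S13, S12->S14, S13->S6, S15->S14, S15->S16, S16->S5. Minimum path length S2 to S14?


BFS layer-by-layer from S2:
  dist 0: {S2}
  dist 1: {S4}
  dist 2: {S0, S9, S14}
  -> S14 reached at distance 2
Shortest path length = 2

2


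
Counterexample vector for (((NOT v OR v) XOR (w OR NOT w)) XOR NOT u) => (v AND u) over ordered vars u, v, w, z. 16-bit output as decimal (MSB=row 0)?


F1 = (((NOT v OR v) XOR (w OR NOT w)) XOR NOT u)
F2 = (v AND u)
Counterexample to F1=>F2 is where F1=1 and F2=0.
Evaluate each row (bits = u,v,w,z, MSB first):
  row 0 [0000]: F1=1 F2=0 -> F1&~F2 -> 1
  row 1 [0001]: F1=1 F2=0 -> F1&~F2 -> 1
  row 2 [0010]: F1=1 F2=0 -> F1&~F2 -> 1
  row 3 [0011]: F1=1 F2=0 -> F1&~F2 -> 1
  row 4 [0100]: F1=1 F2=0 -> F1&~F2 -> 1
  row 5 [0101]: F1=1 F2=0 -> F1&~F2 -> 1
  row 6 [0110]: F1=1 F2=0 -> F1&~F2 -> 1
  row 7 [0111]: F1=1 F2=0 -> F1&~F2 -> 1
  row 8 [1000]: F1=0 F2=0 -> F1&~F2 -> 0
  row 9 [1001]: F1=0 F2=0 -> F1&~F2 -> 0
  row 10 [1010]: F1=0 F2=0 -> F1&~F2 -> 0
  row 11 [1011]: F1=0 F2=0 -> F1&~F2 -> 0
  row 12 [1100]: F1=0 F2=1 -> F1&~F2 -> 0
  row 13 [1101]: F1=0 F2=1 -> F1&~F2 -> 0
  row 14 [1110]: F1=0 F2=1 -> F1&~F2 -> 0
  row 15 [1111]: F1=0 F2=1 -> F1&~F2 -> 0
Full result column, 4 rows per line (u,v fixed per line; w,z runs 00..11 left to right):
  rows 0-3 [u,v=00]: 1111  = hex F
  rows 4-7 [u,v=01]: 1111  = hex F
  rows 8-11 [u,v=10]: 0000  = hex 0
  rows 12-15 [u,v=11]: 0000  = hex 0
Counterexample vector (row 0 .. row 15) = 1111111100000000
Output column grouped in 4s = 1111 1111 0000 0000 = 0xFF00
Convert to decimal digit by digit (value = value*16 + digit):
  F -> 15
  15*16 + 15 (F) = 255
  255*16 + 0 = 4080
  4080*16 + 0 = 65280
Decimal = 65280

65280


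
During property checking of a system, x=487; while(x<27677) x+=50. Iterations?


Step 1: x goes from 487 toward 27677 by 50; the body runs while x<27677, so iterations = ceil((bound-start)/step)
Step 2: Distance=27190
Step 3: ceil(27190/50)=544

544


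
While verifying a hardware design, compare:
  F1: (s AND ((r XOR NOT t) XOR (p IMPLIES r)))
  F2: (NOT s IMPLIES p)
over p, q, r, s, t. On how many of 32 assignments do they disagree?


F1 = (s AND ((r XOR NOT t) XOR (p IMPLIES r)))
F2 = (NOT s IMPLIES p)
Evaluate both on each of 32 rows (bits = p,q,r,s,t):
  row 0 [00000]: F1=0 F2=0 -> 0
  row 1 [00001]: F1=0 F2=0 -> 0
  row 2 [00010]: F1=0 F2=1 (differ) -> 1
  row 3 [00011]: F1=1 F2=1 -> 0
  row 4 [00100]: F1=0 F2=0 -> 0
  row 5 [00101]: F1=0 F2=0 -> 0
  row 6 [00110]: F1=1 F2=1 -> 0
  row 7 [00111]: F1=0 F2=1 (differ) -> 1
  row 8 [01000]: F1=0 F2=0 -> 0
  row 9 [01001]: F1=0 F2=0 -> 0
  row 10 [01010]: F1=0 F2=1 (differ) -> 1
  row 11 [01011]: F1=1 F2=1 -> 0
  row 12 [01100]: F1=0 F2=0 -> 0
  row 13 [01101]: F1=0 F2=0 -> 0
  row 14 [01110]: F1=1 F2=1 -> 0
  row 15 [01111]: F1=0 F2=1 (differ) -> 1
  row 16 [10000]: F1=0 F2=1 (differ) -> 1
  row 17 [10001]: F1=0 F2=1 (differ) -> 1
  row 18 [10010]: F1=1 F2=1 -> 0
  row 19 [10011]: F1=0 F2=1 (differ) -> 1
  row 20 [10100]: F1=0 F2=1 (differ) -> 1
  row 21 [10101]: F1=0 F2=1 (differ) -> 1
  row 22 [10110]: F1=1 F2=1 -> 0
  row 23 [10111]: F1=0 F2=1 (differ) -> 1
  row 24 [11000]: F1=0 F2=1 (differ) -> 1
  row 25 [11001]: F1=0 F2=1 (differ) -> 1
  row 26 [11010]: F1=1 F2=1 -> 0
  row 27 [11011]: F1=0 F2=1 (differ) -> 1
  row 28 [11100]: F1=0 F2=1 (differ) -> 1
  row 29 [11101]: F1=0 F2=1 (differ) -> 1
  row 30 [11110]: F1=1 F2=1 -> 0
  row 31 [11111]: F1=0 F2=1 (differ) -> 1
Full result column, 8 rows per line (p,q fixed per line; r,s,t runs 000..111 left to right):
  rows 0-7 [p,q=00]: 00100001  (ones: 2)
  rows 8-15 [p,q=01]: 00100001  (ones: 2)
  rows 16-23 [p,q=10]: 11011101  (ones: 6)
  rows 24-31 [p,q=11]: 11011101  (ones: 6)
Disagreements = 2+2+6+6 = 16

16


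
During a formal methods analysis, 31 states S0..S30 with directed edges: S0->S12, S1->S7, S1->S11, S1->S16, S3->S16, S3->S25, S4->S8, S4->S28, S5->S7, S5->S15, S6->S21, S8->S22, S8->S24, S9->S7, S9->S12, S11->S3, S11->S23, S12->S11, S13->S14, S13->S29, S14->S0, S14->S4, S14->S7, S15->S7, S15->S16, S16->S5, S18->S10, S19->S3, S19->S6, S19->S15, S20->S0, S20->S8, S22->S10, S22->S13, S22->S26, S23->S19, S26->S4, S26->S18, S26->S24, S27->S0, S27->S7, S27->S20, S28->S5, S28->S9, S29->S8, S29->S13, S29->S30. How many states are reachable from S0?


BFS from S0:
  layer 0: {S0}
  layer 1: {S12}
  layer 2: {S11}
  layer 3: {S3, S23}
  layer 4: {S16, S19, S25}
  layer 5: {S5, S6, S15}
  layer 6: {S7, S21}
Reachable set: {S0, S3, S5, S6, S7, S11, S12, S15, S16, S19, S21, S23, S25}
Count = 13

13


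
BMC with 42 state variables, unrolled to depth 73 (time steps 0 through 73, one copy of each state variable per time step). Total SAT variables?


BMC unrolls to depth k, creating one copy of each state var for steps 0..k.
Step count = 73 + 1 = 74 (steps 0 through 73)
Vars per step = 42
Total = 42 * 74 = 3108

3108


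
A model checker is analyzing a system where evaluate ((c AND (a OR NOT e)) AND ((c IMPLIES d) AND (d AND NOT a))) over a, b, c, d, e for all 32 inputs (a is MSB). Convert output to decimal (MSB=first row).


Formula: ((c AND (a OR NOT e)) AND ((c IMPLIES d) AND (d AND NOT a))) over a, b, c, d, e (32 rows)
Evaluate each row (bits = a,b,c,d,e, MSB first):
  row 0 [00000]: ((0 AND (0 OR NOT 0)) AND ((0 IMPLIES 0) AND (0 AND NOT 0))) -> 0
  row 1 [00001]: ((0 AND (0 OR NOT 1)) AND ((0 IMPLIES 0) AND (0 AND NOT 0))) -> 0
  row 2 [00010]: ((0 AND (0 OR NOT 0)) AND ((0 IMPLIES 1) AND (1 AND NOT 0))) -> 0
  row 3 [00011]: ((0 AND (0 OR NOT 1)) AND ((0 IMPLIES 1) AND (1 AND NOT 0))) -> 0
  row 4 [00100]: ((1 AND (0 OR NOT 0)) AND ((1 IMPLIES 0) AND (0 AND NOT 0))) -> 0
  row 5 [00101]: ((1 AND (0 OR NOT 1)) AND ((1 IMPLIES 0) AND (0 AND NOT 0))) -> 0
  row 6 [00110]: ((1 AND (0 OR NOT 0)) AND ((1 IMPLIES 1) AND (1 AND NOT 0))) -> 1
  row 7 [00111]: ((1 AND (0 OR NOT 1)) AND ((1 IMPLIES 1) AND (1 AND NOT 0))) -> 0
  row 8 [01000]: ((0 AND (0 OR NOT 0)) AND ((0 IMPLIES 0) AND (0 AND NOT 0))) -> 0
  row 9 [01001]: ((0 AND (0 OR NOT 1)) AND ((0 IMPLIES 0) AND (0 AND NOT 0))) -> 0
  row 10 [01010]: ((0 AND (0 OR NOT 0)) AND ((0 IMPLIES 1) AND (1 AND NOT 0))) -> 0
  row 11 [01011]: ((0 AND (0 OR NOT 1)) AND ((0 IMPLIES 1) AND (1 AND NOT 0))) -> 0
  row 12 [01100]: ((1 AND (0 OR NOT 0)) AND ((1 IMPLIES 0) AND (0 AND NOT 0))) -> 0
  row 13 [01101]: ((1 AND (0 OR NOT 1)) AND ((1 IMPLIES 0) AND (0 AND NOT 0))) -> 0
  row 14 [01110]: ((1 AND (0 OR NOT 0)) AND ((1 IMPLIES 1) AND (1 AND NOT 0))) -> 1
  row 15 [01111]: ((1 AND (0 OR NOT 1)) AND ((1 IMPLIES 1) AND (1 AND NOT 0))) -> 0
  row 16 [10000]: ((0 AND (1 OR NOT 0)) AND ((0 IMPLIES 0) AND (0 AND NOT 1))) -> 0
  row 17 [10001]: ((0 AND (1 OR NOT 1)) AND ((0 IMPLIES 0) AND (0 AND NOT 1))) -> 0
  row 18 [10010]: ((0 AND (1 OR NOT 0)) AND ((0 IMPLIES 1) AND (1 AND NOT 1))) -> 0
  row 19 [10011]: ((0 AND (1 OR NOT 1)) AND ((0 IMPLIES 1) AND (1 AND NOT 1))) -> 0
  row 20 [10100]: ((1 AND (1 OR NOT 0)) AND ((1 IMPLIES 0) AND (0 AND NOT 1))) -> 0
  row 21 [10101]: ((1 AND (1 OR NOT 1)) AND ((1 IMPLIES 0) AND (0 AND NOT 1))) -> 0
  row 22 [10110]: ((1 AND (1 OR NOT 0)) AND ((1 IMPLIES 1) AND (1 AND NOT 1))) -> 0
  row 23 [10111]: ((1 AND (1 OR NOT 1)) AND ((1 IMPLIES 1) AND (1 AND NOT 1))) -> 0
  row 24 [11000]: ((0 AND (1 OR NOT 0)) AND ((0 IMPLIES 0) AND (0 AND NOT 1))) -> 0
  row 25 [11001]: ((0 AND (1 OR NOT 1)) AND ((0 IMPLIES 0) AND (0 AND NOT 1))) -> 0
  row 26 [11010]: ((0 AND (1 OR NOT 0)) AND ((0 IMPLIES 1) AND (1 AND NOT 1))) -> 0
  row 27 [11011]: ((0 AND (1 OR NOT 1)) AND ((0 IMPLIES 1) AND (1 AND NOT 1))) -> 0
  row 28 [11100]: ((1 AND (1 OR NOT 0)) AND ((1 IMPLIES 0) AND (0 AND NOT 1))) -> 0
  row 29 [11101]: ((1 AND (1 OR NOT 1)) AND ((1 IMPLIES 0) AND (0 AND NOT 1))) -> 0
  row 30 [11110]: ((1 AND (1 OR NOT 0)) AND ((1 IMPLIES 1) AND (1 AND NOT 1))) -> 0
  row 31 [11111]: ((1 AND (1 OR NOT 1)) AND ((1 IMPLIES 1) AND (1 AND NOT 1))) -> 0
Full result column, 4 rows per line (a,b,c fixed per line; d,e runs 00..11 left to right):
  rows 0-3 [a,b,c=000]: 0000  = hex 0
  rows 4-7 [a,b,c=001]: 0010  = hex 2
  rows 8-11 [a,b,c=010]: 0000  = hex 0
  rows 12-15 [a,b,c=011]: 0010  = hex 2
  rows 16-19 [a,b,c=100]: 0000  = hex 0
  rows 20-23 [a,b,c=101]: 0000  = hex 0
  rows 24-27 [a,b,c=110]: 0000  = hex 0
  rows 28-31 [a,b,c=111]: 0000  = hex 0
Output column (row 0 .. row 31) = 00000010000000100000000000000000
Output column grouped in 4s = 0000 0010 0000 0010 0000 0000 0000 0000 = 0x02020000
Convert to decimal digit by digit (value = value*16 + digit):
  0 -> 0
  0*16 + 2 = 2
  2*16 + 0 = 32
  32*16 + 2 = 514
  514*16 + 0 = 8224
  8224*16 + 0 = 131584
  131584*16 + 0 = 2105344
  2105344*16 + 0 = 33685504
Decimal = 33685504

33685504


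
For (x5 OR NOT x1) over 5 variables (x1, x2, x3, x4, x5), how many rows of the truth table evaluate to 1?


Formula: (x5 OR NOT x1) over 5 vars (32 rows)
Evaluate each row (x1, x2, x3, x4, x5 as bits, MSB first):
  row 0 [00000]: (0 OR NOT 0) -> 1
  row 1 [00001]: (1 OR NOT 0) -> 1
  row 2 [00010]: (0 OR NOT 0) -> 1
  row 3 [00011]: (1 OR NOT 0) -> 1
  row 4 [00100]: (0 OR NOT 0) -> 1
  row 5 [00101]: (1 OR NOT 0) -> 1
  row 6 [00110]: (0 OR NOT 0) -> 1
  row 7 [00111]: (1 OR NOT 0) -> 1
  row 8 [01000]: (0 OR NOT 0) -> 1
  row 9 [01001]: (1 OR NOT 0) -> 1
  row 10 [01010]: (0 OR NOT 0) -> 1
  row 11 [01011]: (1 OR NOT 0) -> 1
  row 12 [01100]: (0 OR NOT 0) -> 1
  row 13 [01101]: (1 OR NOT 0) -> 1
  row 14 [01110]: (0 OR NOT 0) -> 1
  row 15 [01111]: (1 OR NOT 0) -> 1
  row 16 [10000]: (0 OR NOT 1) -> 0
  row 17 [10001]: (1 OR NOT 1) -> 1
  row 18 [10010]: (0 OR NOT 1) -> 0
  row 19 [10011]: (1 OR NOT 1) -> 1
  row 20 [10100]: (0 OR NOT 1) -> 0
  row 21 [10101]: (1 OR NOT 1) -> 1
  row 22 [10110]: (0 OR NOT 1) -> 0
  row 23 [10111]: (1 OR NOT 1) -> 1
  row 24 [11000]: (0 OR NOT 1) -> 0
  row 25 [11001]: (1 OR NOT 1) -> 1
  row 26 [11010]: (0 OR NOT 1) -> 0
  row 27 [11011]: (1 OR NOT 1) -> 1
  row 28 [11100]: (0 OR NOT 1) -> 0
  row 29 [11101]: (1 OR NOT 1) -> 1
  row 30 [11110]: (0 OR NOT 1) -> 0
  row 31 [11111]: (1 OR NOT 1) -> 1
Full result column, 8 rows per line (x1,x2 fixed per line; x3,x4,x5 runs 000..111 left to right):
  rows 0-7 [x1,x2=00]: 11111111  (ones: 8)
  rows 8-15 [x1,x2=01]: 11111111  (ones: 8)
  rows 16-23 [x1,x2=10]: 01010101  (ones: 4)
  rows 24-31 [x1,x2=11]: 01010101  (ones: 4)
Count of 1-rows = 8+8+4+4 = 24

24


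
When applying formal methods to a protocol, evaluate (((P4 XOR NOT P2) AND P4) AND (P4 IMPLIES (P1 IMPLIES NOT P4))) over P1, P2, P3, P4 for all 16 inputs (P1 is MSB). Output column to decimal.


Formula: (((P4 XOR NOT P2) AND P4) AND (P4 IMPLIES (P1 IMPLIES NOT P4))) over P1, P2, P3, P4 (16 rows)
Evaluate each row (bits = P1,P2,P3,P4, MSB first):
  row 0 [0000]: (((0 XOR NOT 0) AND 0) AND (0 IMPLIES (0 IMPLIES NOT 0))) -> 0
  row 1 [0001]: (((1 XOR NOT 0) AND 1) AND (1 IMPLIES (0 IMPLIES NOT 1))) -> 0
  row 2 [0010]: (((0 XOR NOT 0) AND 0) AND (0 IMPLIES (0 IMPLIES NOT 0))) -> 0
  row 3 [0011]: (((1 XOR NOT 0) AND 1) AND (1 IMPLIES (0 IMPLIES NOT 1))) -> 0
  row 4 [0100]: (((0 XOR NOT 1) AND 0) AND (0 IMPLIES (0 IMPLIES NOT 0))) -> 0
  row 5 [0101]: (((1 XOR NOT 1) AND 1) AND (1 IMPLIES (0 IMPLIES NOT 1))) -> 1
  row 6 [0110]: (((0 XOR NOT 1) AND 0) AND (0 IMPLIES (0 IMPLIES NOT 0))) -> 0
  row 7 [0111]: (((1 XOR NOT 1) AND 1) AND (1 IMPLIES (0 IMPLIES NOT 1))) -> 1
  row 8 [1000]: (((0 XOR NOT 0) AND 0) AND (0 IMPLIES (1 IMPLIES NOT 0))) -> 0
  row 9 [1001]: (((1 XOR NOT 0) AND 1) AND (1 IMPLIES (1 IMPLIES NOT 1))) -> 0
  row 10 [1010]: (((0 XOR NOT 0) AND 0) AND (0 IMPLIES (1 IMPLIES NOT 0))) -> 0
  row 11 [1011]: (((1 XOR NOT 0) AND 1) AND (1 IMPLIES (1 IMPLIES NOT 1))) -> 0
  row 12 [1100]: (((0 XOR NOT 1) AND 0) AND (0 IMPLIES (1 IMPLIES NOT 0))) -> 0
  row 13 [1101]: (((1 XOR NOT 1) AND 1) AND (1 IMPLIES (1 IMPLIES NOT 1))) -> 0
  row 14 [1110]: (((0 XOR NOT 1) AND 0) AND (0 IMPLIES (1 IMPLIES NOT 0))) -> 0
  row 15 [1111]: (((1 XOR NOT 1) AND 1) AND (1 IMPLIES (1 IMPLIES NOT 1))) -> 0
Full result column, 4 rows per line (P1,P2 fixed per line; P3,P4 runs 00..11 left to right):
  rows 0-3 [P1,P2=00]: 0000  = hex 0
  rows 4-7 [P1,P2=01]: 0101  = hex 5
  rows 8-11 [P1,P2=10]: 0000  = hex 0
  rows 12-15 [P1,P2=11]: 0000  = hex 0
Output column (row 0 .. row 15) = 0000010100000000
Output column grouped in 4s = 0000 0101 0000 0000 = 0x0500
Convert to decimal digit by digit (value = value*16 + digit):
  0 -> 0
  0*16 + 5 = 5
  5*16 + 0 = 80
  80*16 + 0 = 1280
Decimal = 1280

1280
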